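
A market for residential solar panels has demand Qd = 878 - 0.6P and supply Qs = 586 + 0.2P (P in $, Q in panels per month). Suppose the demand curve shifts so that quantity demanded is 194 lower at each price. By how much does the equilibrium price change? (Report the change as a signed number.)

ΔP = -242.5

Equating demand and supply, 878 - 0.6P = 586 + 0.2P gives 0.8P = 292, so P* = 365.
From the demand curve, Q* = 878 - 0.6(365) = 659.
After the shift, demand is Qd = 684 - 0.6P.
New equilibrium: 98 = 0.8P, so P = 122.5 and Q = 610.5.
ΔP = 122.5 - 365 = -242.5.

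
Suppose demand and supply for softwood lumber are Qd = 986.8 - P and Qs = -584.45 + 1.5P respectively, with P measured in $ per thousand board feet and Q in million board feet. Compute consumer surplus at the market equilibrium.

Consumer surplus = 64189.445

Set Qd = Qs: 986.8 - P = -584.45 + 1.5P, so 1571.25 = 2.5P and P* = 628.5.
Then Q* = 986.8 - 628.5 = 358.3.
Demand choke price (Qd = 0): P = 986.8. Consumer surplus = ½ × (986.8 - 628.5) × 358.3 = 64189.445.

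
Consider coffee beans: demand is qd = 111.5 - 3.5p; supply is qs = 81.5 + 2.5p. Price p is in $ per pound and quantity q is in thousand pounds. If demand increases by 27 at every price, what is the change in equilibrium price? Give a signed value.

Δp = 4.5

At equilibrium qd = qs, so 111.5 - 3.5p = 81.5 + 2.5p; collecting terms, 30 = 6p and p* = 5.
Plugging p* into demand: q* = 111.5 - 3.5(5) = 94.
After the shift, demand is qd = 138.5 - 3.5p.
The new intersection has 57 = 6p, i.e. p = 9.5, q = 105.25.
Δp = 9.5 - 5 = 4.5.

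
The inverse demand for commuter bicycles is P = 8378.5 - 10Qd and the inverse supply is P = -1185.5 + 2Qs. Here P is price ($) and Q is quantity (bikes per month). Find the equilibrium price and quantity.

Rewriting in direct form: Qd = 837.85 - 0.1P and Qs = 592.75 + 0.5P.
The market clears where 837.85 - 0.1P = 592.75 + 0.5P. Rearranging, 0.6P = 245.1, hence P* = 408.5.
From the demand curve, Q* = 837.85 - 0.1(408.5) = 797.

P* = 408.5, Q* = 797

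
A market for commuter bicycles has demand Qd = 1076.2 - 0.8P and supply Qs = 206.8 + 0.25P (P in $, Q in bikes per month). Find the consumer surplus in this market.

Consumer surplus = 107019.025

Set Qd = Qs: 1076.2 - 0.8P = 206.8 + 0.25P, so 869.4 = 1.05P and P* = 828.
Substitute back: Q* = 1076.2 - 0.8(828) = 413.8.
Demand choke price (Qd = 0): P = 1076.2/0.8 = 1345.25. Consumer surplus = ½ × (1345.25 - 828) × 413.8 = 107019.025.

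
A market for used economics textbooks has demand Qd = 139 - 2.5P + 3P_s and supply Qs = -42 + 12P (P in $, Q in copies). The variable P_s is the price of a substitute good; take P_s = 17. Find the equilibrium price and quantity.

With P_s = 17, demand is Qd = 190 - 2.5P.
Equating demand and supply, 190 - 2.5P = -42 + 12P gives 14.5P = 232, so P* = 16.
Then Q* = 190 - 2.5(16) = 150.

P* = 16, Q* = 150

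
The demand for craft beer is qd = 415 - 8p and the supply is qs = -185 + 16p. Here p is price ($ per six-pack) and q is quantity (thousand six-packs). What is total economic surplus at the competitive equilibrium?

The market clears where 415 - 8p = -185 + 16p. Rearranging, 24p = 600, hence p* = 25.
Plugging p* into demand: q* = 415 - 8(25) = 215.
Demand choke price = 51.875; supply choke price = 11.5625. CS = ½(51.875 - 25)(215) = 2889.0625; PS = ½(25 - 11.5625)(215) = 1444.53125. Total surplus = 4333.59375.

Total surplus = 4333.59375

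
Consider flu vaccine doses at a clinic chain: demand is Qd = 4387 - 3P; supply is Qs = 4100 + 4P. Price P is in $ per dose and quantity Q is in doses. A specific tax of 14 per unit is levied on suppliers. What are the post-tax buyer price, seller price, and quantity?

With a tax of 14 on suppliers, they supply based on the net price P_s = P_b - 14, so Qs = 4044 + 4P_b.
Equate demand and the shifted supply: 4387 - 3P_b = 4044 + 4P_b, giving 7P_b = 343, so P_b = 49.
So P_s = 35 and the quantity traded is Q = 4387 - 3(49) = 4240.

P_b = 49, P_s = 35, Q = 4240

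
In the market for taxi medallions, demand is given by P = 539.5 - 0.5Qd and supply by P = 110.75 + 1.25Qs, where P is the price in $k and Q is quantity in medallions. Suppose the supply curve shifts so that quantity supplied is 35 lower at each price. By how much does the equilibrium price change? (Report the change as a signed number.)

ΔP = 12.5

Inverting to quantity form: Qd = 1079 - 2P and Qs = -88.6 + 0.8P.
Set Qd = Qs: 1079 - 2P = -88.6 + 0.8P, so 1167.6 = 2.8P and P* = 417.
From the demand curve, Q* = 1079 - 2(417) = 245.
After the shift, supply is Qs = -123.6 + 0.8P.
New equilibrium: 1202.6 = 2.8P, so P = 429.5 and Q = 220.
ΔP = 429.5 - 417 = 12.5.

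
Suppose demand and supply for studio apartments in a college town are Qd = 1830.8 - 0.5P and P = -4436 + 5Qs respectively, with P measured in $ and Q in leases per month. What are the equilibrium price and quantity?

In direct form, Qs = 887.2 + 0.2P.
Equating demand and supply, 1830.8 - 0.5P = 887.2 + 0.2P gives 0.7P = 943.6, so P* = 1348.
Plugging P* into demand: Q* = 1830.8 - 0.5(1348) = 1156.8.

P* = 1348, Q* = 1156.8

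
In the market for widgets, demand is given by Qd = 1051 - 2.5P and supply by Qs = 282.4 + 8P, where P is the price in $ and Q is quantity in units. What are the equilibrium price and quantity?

At equilibrium Qd = Qs, so 1051 - 2.5P = 282.4 + 8P; collecting terms, 768.6 = 10.5P and P* = 73.2.
From the demand curve, Q* = 1051 - 2.5(73.2) = 868.

P* = 73.2, Q* = 868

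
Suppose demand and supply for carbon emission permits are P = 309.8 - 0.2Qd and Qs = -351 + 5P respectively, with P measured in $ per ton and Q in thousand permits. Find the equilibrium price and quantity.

Inverting to quantity form: Qd = 1549 - 5P.
The market clears where 1549 - 5P = -351 + 5P. Rearranging, 10P = 1900, hence P* = 190.
Then Q* = 1549 - 5(190) = 599.

P* = 190, Q* = 599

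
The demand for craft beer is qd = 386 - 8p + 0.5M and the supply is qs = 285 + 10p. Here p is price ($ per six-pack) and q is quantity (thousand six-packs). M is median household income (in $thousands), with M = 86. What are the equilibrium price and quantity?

p* = 8, q* = 365

With M = 86, demand is qd = 429 - 8p.
The market clears where 429 - 8p = 285 + 10p. Rearranging, 18p = 144, hence p* = 8.
Plugging p* into demand: q* = 429 - 8(8) = 365.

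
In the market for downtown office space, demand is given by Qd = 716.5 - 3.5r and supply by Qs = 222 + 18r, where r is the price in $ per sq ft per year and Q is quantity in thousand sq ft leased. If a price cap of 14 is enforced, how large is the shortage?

Shortage = 193.5

At r = 14: Qd = 667.5 and Qs = 474.
Shortage = Qd - Qs = 667.5 - 474 = 193.5.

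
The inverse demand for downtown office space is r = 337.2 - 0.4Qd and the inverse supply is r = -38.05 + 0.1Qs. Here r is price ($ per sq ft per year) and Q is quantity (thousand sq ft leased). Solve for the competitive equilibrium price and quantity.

r* = 37, Q* = 750.5

Rewriting in direct form: Qd = 843 - 2.5r and Qs = 380.5 + 10r.
Set Qd = Qs: 843 - 2.5r = 380.5 + 10r, so 462.5 = 12.5r and r* = 37.
Plugging r* into demand: Q* = 843 - 2.5(37) = 750.5.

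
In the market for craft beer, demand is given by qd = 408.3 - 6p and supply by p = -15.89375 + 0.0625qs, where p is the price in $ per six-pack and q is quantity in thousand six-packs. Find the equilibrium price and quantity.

p* = 7, q* = 366.3

Rewriting in direct form: qs = 254.3 + 16p.
Set qd = qs: 408.3 - 6p = 254.3 + 16p, so 154 = 22p and p* = 7.
Then q* = 408.3 - 6(7) = 366.3.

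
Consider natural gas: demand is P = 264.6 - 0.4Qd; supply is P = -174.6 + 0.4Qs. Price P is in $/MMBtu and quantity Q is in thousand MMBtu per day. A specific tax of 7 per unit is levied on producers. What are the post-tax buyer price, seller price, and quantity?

In direct form, Qd = 661.5 - 2.5P and Qs = 436.5 + 2.5P.
With a tax of 7 on producers, they supply based on the net price P_s = P_b - 7, so Qs = 419 + 2.5P_b.
Set Qd = Qs: 661.5 - 2.5P_b = 419 + 2.5P_b, so 242.5 = 5P_b and P_b = 48.5.
Then P_s = 48.5 - 7 = 41.5 and Q = 661.5 - 2.5(48.5) = 540.25.

P_b = 48.5, P_s = 41.5, Q = 540.25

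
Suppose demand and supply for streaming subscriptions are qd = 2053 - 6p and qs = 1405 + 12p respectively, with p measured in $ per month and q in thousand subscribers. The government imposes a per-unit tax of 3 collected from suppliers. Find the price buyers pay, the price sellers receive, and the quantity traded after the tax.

p_b = 38, p_s = 35, q = 1825

With a tax of 3 on suppliers, they supply based on the net price p_s = p_b - 3, so qs = 1369 + 12p_b.
Equate demand and the shifted supply: 2053 - 6p_b = 1369 + 12p_b, giving 18p_b = 684, so p_b = 38.
So p_s = 35 and the quantity traded is q = 2053 - 6(38) = 1825.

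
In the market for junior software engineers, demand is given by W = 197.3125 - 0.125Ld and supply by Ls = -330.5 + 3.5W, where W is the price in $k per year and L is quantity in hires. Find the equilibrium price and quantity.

Inverting to quantity form: Ld = 1578.5 - 8W.
Equating demand and supply, 1578.5 - 8W = -330.5 + 3.5W gives 11.5W = 1909, so W* = 166.
Plugging W* into demand: L* = 1578.5 - 8(166) = 250.5.

W* = 166, L* = 250.5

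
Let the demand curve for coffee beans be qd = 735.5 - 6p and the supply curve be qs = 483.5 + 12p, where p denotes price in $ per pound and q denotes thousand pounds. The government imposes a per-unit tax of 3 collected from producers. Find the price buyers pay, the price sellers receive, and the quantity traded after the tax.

Producers keep p_s = p_b - 3 per unit, so supply in terms of the buyer price is qs = 447.5 + 12p_b.
Equate demand and the shifted supply: 735.5 - 6p_b = 447.5 + 12p_b, giving 18p_b = 288, so p_b = 16.
Then p_s = 16 - 3 = 13 and q = 735.5 - 6(16) = 639.5.

p_b = 16, p_s = 13, q = 639.5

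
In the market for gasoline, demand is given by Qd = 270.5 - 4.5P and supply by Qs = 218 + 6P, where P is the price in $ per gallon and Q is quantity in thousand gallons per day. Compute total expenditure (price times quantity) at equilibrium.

The market clears where 270.5 - 4.5P = 218 + 6P. Rearranging, 10.5P = 52.5, hence P* = 5.
From the demand curve, Q* = 270.5 - 4.5(5) = 248.
Total expenditure = P* × Q* = 5 × 248 = 1240.

Total expenditure = 1240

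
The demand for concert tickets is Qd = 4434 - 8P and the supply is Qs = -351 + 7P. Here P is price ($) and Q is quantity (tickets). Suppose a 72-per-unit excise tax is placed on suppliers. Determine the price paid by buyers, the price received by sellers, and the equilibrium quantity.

Suppliers keep P_s = P_b - 72 per unit, so supply in terms of the buyer price is Qs = -855 + 7P_b.
Market clearing requires 4434 - 8P_b = -855 + 7P_b; hence 5289 = 15P_b and P_b = 352.6.
So P_s = 280.6 and the quantity traded is Q = 4434 - 8(352.6) = 1613.2.

P_b = 352.6, P_s = 280.6, Q = 1613.2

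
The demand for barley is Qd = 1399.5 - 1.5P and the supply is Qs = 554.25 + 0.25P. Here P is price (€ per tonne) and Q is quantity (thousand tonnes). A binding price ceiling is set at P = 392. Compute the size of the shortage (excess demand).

Evaluating both curves at the ceiling price 392 gives Qd = 811.5, Qs = 652.25.
Shortage = Qd - Qs = 811.5 - 652.25 = 159.25.

Shortage = 159.25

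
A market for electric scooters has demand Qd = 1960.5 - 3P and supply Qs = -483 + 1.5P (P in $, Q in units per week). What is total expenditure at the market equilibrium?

Total expenditure = 180004.5

At equilibrium Qd = Qs, so 1960.5 - 3P = -483 + 1.5P; collecting terms, 2443.5 = 4.5P and P* = 543.
Then Q* = 1960.5 - 3(543) = 331.5.
Total expenditure = P* × Q* = 543 × 331.5 = 180004.5.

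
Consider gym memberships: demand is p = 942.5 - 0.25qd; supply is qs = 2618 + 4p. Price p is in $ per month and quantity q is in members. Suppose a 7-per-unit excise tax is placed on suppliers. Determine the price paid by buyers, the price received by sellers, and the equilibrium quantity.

Inverting to quantity form: qd = 3770 - 4p.
With a tax of 7 on suppliers, they supply based on the net price p_s = p_b - 7, so qs = 2590 + 4p_b.
Equate demand and the shifted supply: 3770 - 4p_b = 2590 + 4p_b, giving 8p_b = 1180, so p_b = 147.5.
Then p_s = 147.5 - 7 = 140.5 and q = 3770 - 4(147.5) = 3180.

p_b = 147.5, p_s = 140.5, q = 3180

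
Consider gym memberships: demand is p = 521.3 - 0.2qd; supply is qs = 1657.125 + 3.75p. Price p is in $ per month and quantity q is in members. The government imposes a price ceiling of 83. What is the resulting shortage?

Solving each curve for q: qd = 2606.5 - 5p.
At p = 83: qd = 2191.5 and qs = 1968.375.
Shortage = qd - qs = 2191.5 - 1968.375 = 223.125.

Shortage = 223.125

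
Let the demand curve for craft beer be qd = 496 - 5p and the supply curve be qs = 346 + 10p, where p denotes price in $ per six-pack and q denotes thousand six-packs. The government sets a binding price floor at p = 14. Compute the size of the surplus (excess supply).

Evaluating both curves at the floor price 14 gives qd = 426, qs = 486.
Surplus = qs - qd = 486 - 426 = 60.

Surplus = 60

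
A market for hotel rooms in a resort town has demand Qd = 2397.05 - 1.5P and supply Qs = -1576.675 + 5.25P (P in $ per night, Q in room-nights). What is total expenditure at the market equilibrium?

Total expenditure = 891291.8

Set Qd = Qs: 2397.05 - 1.5P = -1576.675 + 5.25P, so 3973.725 = 6.75P and P* = 588.7.
Then Q* = 2397.05 - 1.5(588.7) = 1514.
Total expenditure = P* × Q* = 588.7 × 1514 = 891291.8.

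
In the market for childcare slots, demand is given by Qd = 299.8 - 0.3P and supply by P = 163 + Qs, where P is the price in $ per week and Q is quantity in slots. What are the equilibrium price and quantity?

Inverting to quantity form: Qs = -163 + P.
The market clears where 299.8 - 0.3P = -163 + P. Rearranging, 1.3P = 462.8, hence P* = 356.
From the demand curve, Q* = 299.8 - 0.3(356) = 193.

P* = 356, Q* = 193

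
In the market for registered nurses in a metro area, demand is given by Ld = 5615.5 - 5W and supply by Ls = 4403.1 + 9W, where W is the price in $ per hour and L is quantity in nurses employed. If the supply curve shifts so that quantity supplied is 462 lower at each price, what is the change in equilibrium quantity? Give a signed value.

At equilibrium Ld = Ls, so 5615.5 - 5W = 4403.1 + 9W; collecting terms, 1212.4 = 14W and W* = 86.6.
Then L* = 5615.5 - 5(86.6) = 5182.5.
After the shift, supply is Ls = 3941.1 + 9W.
The new intersection has 1674.4 = 14W, i.e. W = 119.6, L = 5017.5.
ΔL = 5017.5 - 5182.5 = -165.

ΔL = -165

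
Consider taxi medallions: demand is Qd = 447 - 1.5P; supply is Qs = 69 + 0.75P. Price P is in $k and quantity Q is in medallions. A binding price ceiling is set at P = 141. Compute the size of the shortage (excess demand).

At P = 141: Qd = 235.5 and Qs = 174.75.
Shortage = Qd - Qs = 235.5 - 174.75 = 60.75.

Shortage = 60.75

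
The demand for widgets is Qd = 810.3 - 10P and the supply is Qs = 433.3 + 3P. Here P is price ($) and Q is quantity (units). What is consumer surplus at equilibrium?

Equating demand and supply, 810.3 - 10P = 433.3 + 3P gives 13P = 377, so P* = 29.
Plugging P* into demand: Q* = 810.3 - 10(29) = 520.3.
Demand choke price (Qd = 0): P = 810.3/10 = 81.03. Consumer surplus = ½ × (81.03 - 29) × 520.3 = 13535.6045.

Consumer surplus = 13535.6045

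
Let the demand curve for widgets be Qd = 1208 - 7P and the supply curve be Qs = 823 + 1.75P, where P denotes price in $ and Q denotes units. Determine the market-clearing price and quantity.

At equilibrium Qd = Qs, so 1208 - 7P = 823 + 1.75P; collecting terms, 385 = 8.75P and P* = 44.
Substitute back: Q* = 1208 - 7(44) = 900.

P* = 44, Q* = 900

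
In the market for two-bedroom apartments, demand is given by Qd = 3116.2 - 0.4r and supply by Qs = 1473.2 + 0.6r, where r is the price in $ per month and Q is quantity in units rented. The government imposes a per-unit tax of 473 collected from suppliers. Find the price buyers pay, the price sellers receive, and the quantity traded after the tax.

Suppliers keep r_s = r_b - 473 per unit, so supply in terms of the buyer price is Qs = 1189.4 + 0.6r_b.
Market clearing requires 3116.2 - 0.4r_b = 1189.4 + 0.6r_b; hence 1926.8 = r_b and r_b = 1926.8.
Then r_s = 1926.8 - 473 = 1453.8 and Q = 3116.2 - 0.4(1926.8) = 2345.48.

r_b = 1926.8, r_s = 1453.8, Q = 2345.48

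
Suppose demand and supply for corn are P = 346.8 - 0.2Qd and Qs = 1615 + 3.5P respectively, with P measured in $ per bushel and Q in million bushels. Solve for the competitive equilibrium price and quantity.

P* = 14, Q* = 1664

Solving each curve for Q: Qd = 1734 - 5P.
Equating demand and supply, 1734 - 5P = 1615 + 3.5P gives 8.5P = 119, so P* = 14.
From the demand curve, Q* = 1734 - 5(14) = 1664.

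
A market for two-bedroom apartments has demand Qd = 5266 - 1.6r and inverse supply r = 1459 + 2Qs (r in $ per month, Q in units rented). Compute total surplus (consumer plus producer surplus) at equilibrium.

Total surplus = 639455.25

Rewriting in direct form: Qs = -729.5 + 0.5r.
Set Qd = Qs: 5266 - 1.6r = -729.5 + 0.5r, so 5995.5 = 2.1r and r* = 2855.
From the demand curve, Q* = 5266 - 1.6(2855) = 698.
Demand choke price = 3291.25; supply choke price = 1459. CS = ½(3291.25 - 2855)(698) = 152251.25; PS = ½(2855 - 1459)(698) = 487204. Total surplus = 639455.25.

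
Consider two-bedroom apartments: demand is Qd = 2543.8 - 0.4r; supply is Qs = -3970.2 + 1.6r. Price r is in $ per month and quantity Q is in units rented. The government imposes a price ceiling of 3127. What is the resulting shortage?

Shortage = 260

At r = 3127: Qd = 1293 and Qs = 1033.
Shortage = Qd - Qs = 1293 - 1033 = 260.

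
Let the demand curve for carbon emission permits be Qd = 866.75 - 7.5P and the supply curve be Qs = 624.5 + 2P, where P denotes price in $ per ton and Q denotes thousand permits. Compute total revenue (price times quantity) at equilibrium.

Total revenue = 17225.25

Equating demand and supply, 866.75 - 7.5P = 624.5 + 2P gives 9.5P = 242.25, so P* = 25.5.
Substitute back: Q* = 866.75 - 7.5(25.5) = 675.5.
Total revenue = P* × Q* = 25.5 × 675.5 = 17225.25.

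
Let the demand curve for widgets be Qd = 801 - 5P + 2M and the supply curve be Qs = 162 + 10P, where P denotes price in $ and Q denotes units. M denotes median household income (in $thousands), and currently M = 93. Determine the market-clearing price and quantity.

With M = 93, demand is Qd = 987 - 5P.
Equating demand and supply, 987 - 5P = 162 + 10P gives 15P = 825, so P* = 55.
Then Q* = 987 - 5(55) = 712.

P* = 55, Q* = 712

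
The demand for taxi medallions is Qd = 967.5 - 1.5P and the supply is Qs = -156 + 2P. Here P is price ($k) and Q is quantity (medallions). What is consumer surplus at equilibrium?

Equating demand and supply, 967.5 - 1.5P = -156 + 2P gives 3.5P = 1123.5, so P* = 321.
Plugging P* into demand: Q* = 967.5 - 1.5(321) = 486.
Demand choke price (Qd = 0): P = 967.5/1.5 = 645. Consumer surplus = ½ × (645 - 321) × 486 = 78732.

Consumer surplus = 78732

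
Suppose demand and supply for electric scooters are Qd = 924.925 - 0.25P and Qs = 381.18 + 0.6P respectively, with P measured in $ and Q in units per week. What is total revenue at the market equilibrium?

Total revenue = 489370.5

At equilibrium Qd = Qs, so 924.925 - 0.25P = 381.18 + 0.6P; collecting terms, 543.745 = 0.85P and P* = 639.7.
Plugging P* into demand: Q* = 924.925 - 0.25(639.7) = 765.
Total revenue = P* × Q* = 639.7 × 765 = 489370.5.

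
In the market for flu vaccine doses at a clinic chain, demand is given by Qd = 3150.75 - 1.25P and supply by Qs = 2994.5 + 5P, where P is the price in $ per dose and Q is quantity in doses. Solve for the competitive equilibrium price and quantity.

P* = 25, Q* = 3119.5

Equating demand and supply, 3150.75 - 1.25P = 2994.5 + 5P gives 6.25P = 156.25, so P* = 25.
Substitute back: Q* = 3150.75 - 1.25(25) = 3119.5.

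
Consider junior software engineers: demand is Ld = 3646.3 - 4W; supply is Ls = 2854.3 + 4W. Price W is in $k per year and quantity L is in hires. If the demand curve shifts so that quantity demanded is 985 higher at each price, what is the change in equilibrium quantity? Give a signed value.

ΔL = 492.5

Equating demand and supply, 3646.3 - 4W = 2854.3 + 4W gives 8W = 792, so W* = 99.
Substitute back: L* = 3646.3 - 4(99) = 3250.3.
After the shift, demand is Ld = 4631.3 - 4W.
The new intersection has 1777 = 8W, i.e. W = 222.125, L = 3742.8.
ΔL = 3742.8 - 3250.3 = 492.5.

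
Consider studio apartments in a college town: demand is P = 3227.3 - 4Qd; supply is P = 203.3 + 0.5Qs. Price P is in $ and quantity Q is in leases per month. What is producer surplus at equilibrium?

Producer surplus = 112896

In direct form, Qd = 806.825 - 0.25P and Qs = -406.6 + 2P.
Equating demand and supply, 806.825 - 0.25P = -406.6 + 2P gives 2.25P = 1213.425, so P* = 539.3.
From the demand curve, Q* = 806.825 - 0.25(539.3) = 672.
Supply choke price (Qs = 0): P = 203.3. Producer surplus = ½ × (539.3 - 203.3) × 672 = 112896.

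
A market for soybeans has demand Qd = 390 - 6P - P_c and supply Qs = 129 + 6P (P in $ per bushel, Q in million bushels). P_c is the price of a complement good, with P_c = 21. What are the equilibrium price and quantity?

P* = 20, Q* = 249

With P_c = 21, demand is Qd = 369 - 6P.
Set Qd = Qs: 369 - 6P = 129 + 6P, so 240 = 12P and P* = 20.
Plugging P* into demand: Q* = 369 - 6(20) = 249.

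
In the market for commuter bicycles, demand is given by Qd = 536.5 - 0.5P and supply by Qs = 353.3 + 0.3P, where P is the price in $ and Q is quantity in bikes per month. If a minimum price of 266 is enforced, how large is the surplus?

Surplus = 29.6

Evaluating both curves at the floor price 266 gives Qd = 403.5, Qs = 433.1.
Surplus = Qs - Qd = 433.1 - 403.5 = 29.6.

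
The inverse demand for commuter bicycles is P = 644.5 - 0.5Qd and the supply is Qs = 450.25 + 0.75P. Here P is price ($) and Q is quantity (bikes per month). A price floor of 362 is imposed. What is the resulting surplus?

Surplus = 156.75

Solving each curve for Q: Qd = 1289 - 2P.
At P = 362: Qd = 565 and Qs = 721.75.
Surplus = Qs - Qd = 721.75 - 565 = 156.75.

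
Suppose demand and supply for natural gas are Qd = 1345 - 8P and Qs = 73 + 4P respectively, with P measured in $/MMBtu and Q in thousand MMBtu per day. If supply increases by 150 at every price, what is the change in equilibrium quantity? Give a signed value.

The market clears where 1345 - 8P = 73 + 4P. Rearranging, 12P = 1272, hence P* = 106.
From the demand curve, Q* = 1345 - 8(106) = 497.
After the shift, supply is Qs = 223 + 4P.
Re-solving, 12P = 1122 gives P = 93.5 and Q = 597.
ΔQ = 597 - 497 = 100.

ΔQ = 100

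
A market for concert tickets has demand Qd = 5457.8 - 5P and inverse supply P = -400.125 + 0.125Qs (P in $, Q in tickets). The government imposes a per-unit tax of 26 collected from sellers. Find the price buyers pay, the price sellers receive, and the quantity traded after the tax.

P_b = 189.6, P_s = 163.6, Q = 4509.8

Solving each curve for Q: Qs = 3201 + 8P.
The tax drives a wedge P_b - P_s = 26. Substituting P_s = P_b - 26 into supply: Qs = 2993 + 8P_b.
Equate demand and the shifted supply: 5457.8 - 5P_b = 2993 + 8P_b, giving 13P_b = 2464.8, so P_b = 189.6.
So P_s = 163.6 and the quantity traded is Q = 5457.8 - 5(189.6) = 4509.8.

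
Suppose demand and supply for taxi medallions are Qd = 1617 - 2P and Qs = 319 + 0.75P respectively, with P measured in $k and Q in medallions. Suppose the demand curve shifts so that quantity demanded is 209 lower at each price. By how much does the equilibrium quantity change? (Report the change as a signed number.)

At equilibrium Qd = Qs, so 1617 - 2P = 319 + 0.75P; collecting terms, 1298 = 2.75P and P* = 472.
Substitute back: Q* = 1617 - 2(472) = 673.
After the shift, demand is Qd = 1408 - 2P.
Re-solving, 2.75P = 1089 gives P = 396 and Q = 616.
ΔQ = 616 - 673 = -57.

ΔQ = -57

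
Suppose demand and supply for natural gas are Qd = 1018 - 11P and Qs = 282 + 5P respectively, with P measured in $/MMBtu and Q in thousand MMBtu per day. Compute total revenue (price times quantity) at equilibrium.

At equilibrium Qd = Qs, so 1018 - 11P = 282 + 5P; collecting terms, 736 = 16P and P* = 46.
From the demand curve, Q* = 1018 - 11(46) = 512.
Total revenue = P* × Q* = 46 × 512 = 23552.

Total revenue = 23552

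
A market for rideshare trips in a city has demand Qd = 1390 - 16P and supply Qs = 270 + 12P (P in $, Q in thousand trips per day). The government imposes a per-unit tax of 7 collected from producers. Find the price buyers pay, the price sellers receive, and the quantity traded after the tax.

Producers keep P_s = P_b - 7 per unit, so supply in terms of the buyer price is Qs = 186 + 12P_b.
Set Qd = Qs: 1390 - 16P_b = 186 + 12P_b, so 1204 = 28P_b and P_b = 43.
Then P_s = 43 - 7 = 36 and Q = 1390 - 16(43) = 702.

P_b = 43, P_s = 36, Q = 702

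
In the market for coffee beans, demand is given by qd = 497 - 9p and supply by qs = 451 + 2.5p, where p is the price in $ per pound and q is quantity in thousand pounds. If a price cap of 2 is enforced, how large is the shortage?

Shortage = 23

At p = 2: qd = 479 and qs = 456.
Shortage = qd - qs = 479 - 456 = 23.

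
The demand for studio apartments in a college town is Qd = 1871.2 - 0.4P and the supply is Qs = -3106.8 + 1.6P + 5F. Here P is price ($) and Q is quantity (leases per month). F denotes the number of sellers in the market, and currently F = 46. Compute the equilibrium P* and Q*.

With F = 46, supply is Qs = -2876.8 + 1.6P.
Equating demand and supply, 1871.2 - 0.4P = -2876.8 + 1.6P gives 2P = 4748, so P* = 2374.
Then Q* = 1871.2 - 0.4(2374) = 921.6.

P* = 2374, Q* = 921.6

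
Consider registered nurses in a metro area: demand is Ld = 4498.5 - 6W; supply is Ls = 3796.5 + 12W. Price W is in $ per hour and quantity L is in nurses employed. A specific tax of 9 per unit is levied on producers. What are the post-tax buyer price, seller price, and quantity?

W_b = 45, W_s = 36, L = 4228.5

With a tax of 9 on producers, they supply based on the net price W_s = W_b - 9, so Ls = 3688.5 + 12W_b.
Market clearing requires 4498.5 - 6W_b = 3688.5 + 12W_b; hence 810 = 18W_b and W_b = 45.
Then W_s = 45 - 9 = 36 and L = 4498.5 - 6(45) = 4228.5.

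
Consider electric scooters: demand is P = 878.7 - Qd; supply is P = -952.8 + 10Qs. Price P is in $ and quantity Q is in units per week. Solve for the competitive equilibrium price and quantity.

P* = 712.2, Q* = 166.5

Rewriting in direct form: Qd = 878.7 - P and Qs = 95.28 + 0.1P.
Equating demand and supply, 878.7 - P = 95.28 + 0.1P gives 1.1P = 783.42, so P* = 712.2.
Plugging P* into demand: Q* = 878.7 - 712.2 = 166.5.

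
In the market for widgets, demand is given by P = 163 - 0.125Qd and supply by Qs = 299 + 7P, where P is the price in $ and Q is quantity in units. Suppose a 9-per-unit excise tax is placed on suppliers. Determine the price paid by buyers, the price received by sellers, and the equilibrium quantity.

P_b = 71.2, P_s = 62.2, Q = 734.4

Rewriting in direct form: Qd = 1304 - 8P.
Suppliers keep P_s = P_b - 9 per unit, so supply in terms of the buyer price is Qs = 236 + 7P_b.
Market clearing requires 1304 - 8P_b = 236 + 7P_b; hence 1068 = 15P_b and P_b = 71.2.
Then P_s = 71.2 - 9 = 62.2 and Q = 1304 - 8(71.2) = 734.4.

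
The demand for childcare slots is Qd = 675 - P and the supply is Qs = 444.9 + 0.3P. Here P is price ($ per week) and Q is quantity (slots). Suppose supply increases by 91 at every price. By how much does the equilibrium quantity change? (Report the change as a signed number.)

At equilibrium Qd = Qs, so 675 - P = 444.9 + 0.3P; collecting terms, 230.1 = 1.3P and P* = 177.
Substitute back: Q* = 675 - 177 = 498.
After the shift, supply is Qs = 535.9 + 0.3P.
New equilibrium: 139.1 = 1.3P, so P = 107 and Q = 568.
ΔQ = 568 - 498 = 70.

ΔQ = 70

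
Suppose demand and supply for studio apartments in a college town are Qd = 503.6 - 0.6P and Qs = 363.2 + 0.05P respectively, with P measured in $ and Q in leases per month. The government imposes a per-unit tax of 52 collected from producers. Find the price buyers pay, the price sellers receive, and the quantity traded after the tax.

P_b = 220, P_s = 168, Q = 371.6

With a tax of 52 on producers, they supply based on the net price P_s = P_b - 52, so Qs = 360.6 + 0.05P_b.
Set Qd = Qs: 503.6 - 0.6P_b = 360.6 + 0.05P_b, so 143 = 0.65P_b and P_b = 220.
So P_s = 168 and the quantity traded is Q = 503.6 - 0.6(220) = 371.6.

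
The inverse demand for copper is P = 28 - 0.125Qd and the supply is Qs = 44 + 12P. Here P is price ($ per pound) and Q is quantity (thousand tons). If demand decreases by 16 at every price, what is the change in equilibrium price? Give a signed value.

ΔP = -0.8

Solving each curve for Q: Qd = 224 - 8P.
At equilibrium Qd = Qs, so 224 - 8P = 44 + 12P; collecting terms, 180 = 20P and P* = 9.
Then Q* = 224 - 8(9) = 152.
After the shift, demand is Qd = 208 - 8P.
Re-solving, 20P = 164 gives P = 8.2 and Q = 142.4.
ΔP = 8.2 - 9 = -0.8.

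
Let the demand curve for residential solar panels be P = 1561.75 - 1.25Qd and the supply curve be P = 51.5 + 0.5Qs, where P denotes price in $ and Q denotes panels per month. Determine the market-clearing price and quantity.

P* = 483, Q* = 863

Solving each curve for Q: Qd = 1249.4 - 0.8P and Qs = -103 + 2P.
At equilibrium Qd = Qs, so 1249.4 - 0.8P = -103 + 2P; collecting terms, 1352.4 = 2.8P and P* = 483.
Then Q* = 1249.4 - 0.8(483) = 863.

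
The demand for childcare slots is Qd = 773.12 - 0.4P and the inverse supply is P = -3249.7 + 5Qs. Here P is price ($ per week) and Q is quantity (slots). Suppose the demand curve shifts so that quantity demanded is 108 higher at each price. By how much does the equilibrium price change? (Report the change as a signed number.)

Solving each curve for Q: Qs = 649.94 + 0.2P.
Set Qd = Qs: 773.12 - 0.4P = 649.94 + 0.2P, so 123.18 = 0.6P and P* = 205.3.
Plugging P* into demand: Q* = 773.12 - 0.4(205.3) = 691.
After the shift, demand is Qd = 881.12 - 0.4P.
New equilibrium: 231.18 = 0.6P, so P = 385.3 and Q = 727.
ΔP = 385.3 - 205.3 = 180.

ΔP = 180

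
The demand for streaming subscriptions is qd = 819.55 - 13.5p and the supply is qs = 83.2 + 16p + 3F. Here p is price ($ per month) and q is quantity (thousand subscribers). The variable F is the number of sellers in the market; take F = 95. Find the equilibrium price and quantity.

p* = 15.3, q* = 613

With F = 95, supply is qs = 368.2 + 16p.
Set qd = qs: 819.55 - 13.5p = 368.2 + 16p, so 451.35 = 29.5p and p* = 15.3.
Plugging p* into demand: q* = 819.55 - 13.5(15.3) = 613.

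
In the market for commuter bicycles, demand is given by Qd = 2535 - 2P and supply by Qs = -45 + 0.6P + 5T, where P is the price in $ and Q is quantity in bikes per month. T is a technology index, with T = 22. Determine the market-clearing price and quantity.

With T = 22, supply is Qs = 65 + 0.6P.
At equilibrium Qd = Qs, so 2535 - 2P = 65 + 0.6P; collecting terms, 2470 = 2.6P and P* = 950.
Then Q* = 2535 - 2(950) = 635.

P* = 950, Q* = 635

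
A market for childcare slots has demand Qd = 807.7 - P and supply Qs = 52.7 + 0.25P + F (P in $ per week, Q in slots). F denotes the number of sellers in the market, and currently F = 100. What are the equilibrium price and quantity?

P* = 524, Q* = 283.7

With F = 100, supply is Qs = 152.7 + 0.25P.
The market clears where 807.7 - P = 152.7 + 0.25P. Rearranging, 1.25P = 655, hence P* = 524.
From the demand curve, Q* = 807.7 - 524 = 283.7.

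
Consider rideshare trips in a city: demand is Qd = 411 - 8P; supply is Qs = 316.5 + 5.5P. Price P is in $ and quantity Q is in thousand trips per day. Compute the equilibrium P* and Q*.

At equilibrium Qd = Qs, so 411 - 8P = 316.5 + 5.5P; collecting terms, 94.5 = 13.5P and P* = 7.
Substitute back: Q* = 411 - 8(7) = 355.

P* = 7, Q* = 355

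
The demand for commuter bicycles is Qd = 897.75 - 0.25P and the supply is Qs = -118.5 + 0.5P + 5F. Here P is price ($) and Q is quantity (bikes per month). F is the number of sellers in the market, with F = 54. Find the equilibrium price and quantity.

P* = 995, Q* = 649

With F = 54, supply is Qs = 151.5 + 0.5P.
Equating demand and supply, 897.75 - 0.25P = 151.5 + 0.5P gives 0.75P = 746.25, so P* = 995.
Substitute back: Q* = 897.75 - 0.25(995) = 649.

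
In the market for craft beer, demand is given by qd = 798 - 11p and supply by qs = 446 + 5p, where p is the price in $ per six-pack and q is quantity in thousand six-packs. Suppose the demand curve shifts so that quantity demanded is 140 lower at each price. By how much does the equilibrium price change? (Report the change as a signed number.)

Δp = -8.75

Equating demand and supply, 798 - 11p = 446 + 5p gives 16p = 352, so p* = 22.
Substitute back: q* = 798 - 11(22) = 556.
After the shift, demand is qd = 658 - 11p.
The new intersection has 212 = 16p, i.e. p = 13.25, q = 512.25.
Δp = 13.25 - 22 = -8.75.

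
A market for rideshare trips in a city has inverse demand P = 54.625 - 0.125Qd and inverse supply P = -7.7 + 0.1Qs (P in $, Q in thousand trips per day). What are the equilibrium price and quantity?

P* = 20, Q* = 277

Inverting to quantity form: Qd = 437 - 8P and Qs = 77 + 10P.
Equating demand and supply, 437 - 8P = 77 + 10P gives 18P = 360, so P* = 20.
Then Q* = 437 - 8(20) = 277.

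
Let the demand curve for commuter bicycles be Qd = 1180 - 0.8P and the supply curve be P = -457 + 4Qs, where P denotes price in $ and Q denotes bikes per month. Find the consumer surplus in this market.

In direct form, Qs = 114.25 + 0.25P.
The market clears where 1180 - 0.8P = 114.25 + 0.25P. Rearranging, 1.05P = 1065.75, hence P* = 1015.
Plugging P* into demand: Q* = 1180 - 0.8(1015) = 368.
Demand choke price (Qd = 0): P = 1180/0.8 = 1475. Consumer surplus = ½ × (1475 - 1015) × 368 = 84640.

Consumer surplus = 84640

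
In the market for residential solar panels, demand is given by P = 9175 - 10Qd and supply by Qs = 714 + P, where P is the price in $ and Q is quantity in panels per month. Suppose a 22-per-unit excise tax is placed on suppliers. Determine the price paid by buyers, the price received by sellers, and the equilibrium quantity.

Solving each curve for Q: Qd = 917.5 - 0.1P.
The tax drives a wedge P_b - P_s = 22. Substituting P_s = P_b - 22 into supply: Qs = 692 + P_b.
Market clearing requires 917.5 - 0.1P_b = 692 + P_b; hence 225.5 = 1.1P_b and P_b = 205.
So P_s = 183 and the quantity traded is Q = 917.5 - 0.1(205) = 897.

P_b = 205, P_s = 183, Q = 897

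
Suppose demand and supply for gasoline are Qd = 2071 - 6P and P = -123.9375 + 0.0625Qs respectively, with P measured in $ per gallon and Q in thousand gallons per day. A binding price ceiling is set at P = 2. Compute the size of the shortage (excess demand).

Shortage = 44

Solving each curve for Q: Qs = 1983 + 16P.
With P fixed at 2, quantity demanded is 2059 and quantity supplied is 2015.
Shortage = Qd - Qs = 2059 - 2015 = 44.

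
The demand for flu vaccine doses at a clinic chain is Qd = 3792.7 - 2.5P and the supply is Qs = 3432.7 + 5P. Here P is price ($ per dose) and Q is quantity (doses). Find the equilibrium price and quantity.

At equilibrium Qd = Qs, so 3792.7 - 2.5P = 3432.7 + 5P; collecting terms, 360 = 7.5P and P* = 48.
Substitute back: Q* = 3792.7 - 2.5(48) = 3672.7.

P* = 48, Q* = 3672.7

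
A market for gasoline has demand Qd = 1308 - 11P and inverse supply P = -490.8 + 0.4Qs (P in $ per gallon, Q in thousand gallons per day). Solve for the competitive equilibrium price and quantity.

P* = 6, Q* = 1242

Solving each curve for Q: Qs = 1227 + 2.5P.
At equilibrium Qd = Qs, so 1308 - 11P = 1227 + 2.5P; collecting terms, 81 = 13.5P and P* = 6.
From the demand curve, Q* = 1308 - 11(6) = 1242.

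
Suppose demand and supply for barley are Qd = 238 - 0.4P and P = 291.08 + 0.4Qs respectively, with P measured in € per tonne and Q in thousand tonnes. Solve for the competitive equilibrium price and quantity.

Rewriting in direct form: Qs = -727.7 + 2.5P.
At equilibrium Qd = Qs, so 238 - 0.4P = -727.7 + 2.5P; collecting terms, 965.7 = 2.9P and P* = 333.
Plugging P* into demand: Q* = 238 - 0.4(333) = 104.8.

P* = 333, Q* = 104.8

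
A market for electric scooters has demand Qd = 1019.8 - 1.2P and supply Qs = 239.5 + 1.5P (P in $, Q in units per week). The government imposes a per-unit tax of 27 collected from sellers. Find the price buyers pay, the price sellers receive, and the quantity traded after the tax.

P_b = 304, P_s = 277, Q = 655

Sellers keep P_s = P_b - 27 per unit, so supply in terms of the buyer price is Qs = 199 + 1.5P_b.
Market clearing requires 1019.8 - 1.2P_b = 199 + 1.5P_b; hence 820.8 = 2.7P_b and P_b = 304.
Then P_s = 304 - 27 = 277 and Q = 1019.8 - 1.2(304) = 655.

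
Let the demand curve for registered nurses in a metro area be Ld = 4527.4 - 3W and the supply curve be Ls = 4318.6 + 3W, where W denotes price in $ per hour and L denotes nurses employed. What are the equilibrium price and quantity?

At equilibrium Ld = Ls, so 4527.4 - 3W = 4318.6 + 3W; collecting terms, 208.8 = 6W and W* = 34.8.
Plugging W* into demand: L* = 4527.4 - 3(34.8) = 4423.

W* = 34.8, L* = 4423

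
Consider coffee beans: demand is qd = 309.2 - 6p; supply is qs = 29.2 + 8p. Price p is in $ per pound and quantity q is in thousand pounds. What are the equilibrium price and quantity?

p* = 20, q* = 189.2

Equating demand and supply, 309.2 - 6p = 29.2 + 8p gives 14p = 280, so p* = 20.
Substitute back: q* = 309.2 - 6(20) = 189.2.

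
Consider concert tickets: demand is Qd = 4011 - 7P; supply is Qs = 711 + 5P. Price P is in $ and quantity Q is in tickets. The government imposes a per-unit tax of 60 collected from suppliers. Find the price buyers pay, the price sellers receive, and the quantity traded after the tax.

With a tax of 60 on suppliers, they supply based on the net price P_s = P_b - 60, so Qs = 411 + 5P_b.
Market clearing requires 4011 - 7P_b = 411 + 5P_b; hence 3600 = 12P_b and P_b = 300.
Then P_s = 300 - 60 = 240 and Q = 4011 - 7(300) = 1911.

P_b = 300, P_s = 240, Q = 1911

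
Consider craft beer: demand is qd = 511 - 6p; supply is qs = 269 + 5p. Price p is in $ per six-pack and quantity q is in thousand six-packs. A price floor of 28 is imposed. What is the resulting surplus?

With p fixed at 28, quantity demanded is 343 and quantity supplied is 409.
Surplus = qs - qd = 409 - 343 = 66.

Surplus = 66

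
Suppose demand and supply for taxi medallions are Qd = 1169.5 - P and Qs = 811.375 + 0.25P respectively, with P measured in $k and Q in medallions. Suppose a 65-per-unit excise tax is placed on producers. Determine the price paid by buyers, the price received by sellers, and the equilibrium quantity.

Producers keep P_s = P_b - 65 per unit, so supply in terms of the buyer price is Qs = 795.125 + 0.25P_b.
Market clearing requires 1169.5 - P_b = 795.125 + 0.25P_b; hence 374.375 = 1.25P_b and P_b = 299.5.
So P_s = 234.5 and the quantity traded is Q = 1169.5 - 299.5 = 870.

P_b = 299.5, P_s = 234.5, Q = 870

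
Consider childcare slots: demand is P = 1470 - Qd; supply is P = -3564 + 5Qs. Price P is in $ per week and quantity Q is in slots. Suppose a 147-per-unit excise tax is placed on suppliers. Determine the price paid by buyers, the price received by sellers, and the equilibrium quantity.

Solving each curve for Q: Qd = 1470 - P and Qs = 712.8 + 0.2P.
With a tax of 147 on suppliers, they supply based on the net price P_s = P_b - 147, so Qs = 683.4 + 0.2P_b.
Equate demand and the shifted supply: 1470 - P_b = 683.4 + 0.2P_b, giving 1.2P_b = 786.6, so P_b = 655.5.
Then P_s = 655.5 - 147 = 508.5 and Q = 1470 - 655.5 = 814.5.

P_b = 655.5, P_s = 508.5, Q = 814.5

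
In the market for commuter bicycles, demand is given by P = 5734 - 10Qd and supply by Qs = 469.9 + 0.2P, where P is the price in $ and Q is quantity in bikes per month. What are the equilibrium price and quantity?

Rewriting in direct form: Qd = 573.4 - 0.1P.
At equilibrium Qd = Qs, so 573.4 - 0.1P = 469.9 + 0.2P; collecting terms, 103.5 = 0.3P and P* = 345.
Substitute back: Q* = 573.4 - 0.1(345) = 538.9.

P* = 345, Q* = 538.9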